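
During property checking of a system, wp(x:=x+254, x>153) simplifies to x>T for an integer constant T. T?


Formula: wp(x:=E, P) = P[E/x] (substitute E for x in postcondition)
Step 1: Postcondition: x>153
Step 2: Substitute x+254 for x: x+254>153
Step 3: Solve for x: x > 153-254 = -101

-101


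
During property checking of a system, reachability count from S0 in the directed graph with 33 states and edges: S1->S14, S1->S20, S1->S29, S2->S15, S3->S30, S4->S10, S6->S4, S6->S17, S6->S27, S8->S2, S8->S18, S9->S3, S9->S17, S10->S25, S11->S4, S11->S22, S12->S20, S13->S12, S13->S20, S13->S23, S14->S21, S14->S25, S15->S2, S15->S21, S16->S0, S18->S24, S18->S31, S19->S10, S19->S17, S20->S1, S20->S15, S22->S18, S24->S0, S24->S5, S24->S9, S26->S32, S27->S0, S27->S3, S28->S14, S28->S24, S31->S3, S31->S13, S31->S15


BFS from S0:
  layer 0: {S0}
Reachable set: {S0}
Count = 1

1


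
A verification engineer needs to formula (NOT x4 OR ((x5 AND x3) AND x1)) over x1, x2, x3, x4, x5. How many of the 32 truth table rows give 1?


Formula: (NOT x4 OR ((x5 AND x3) AND x1)) over 5 vars (32 rows)
Evaluate each row (x1, x2, x3, x4, x5 as bits, MSB first):
  row 0 [00000]: (NOT 0 OR ((0 AND 0) AND 0)) -> 1
  row 1 [00001]: (NOT 0 OR ((1 AND 0) AND 0)) -> 1
  row 2 [00010]: (NOT 1 OR ((0 AND 0) AND 0)) -> 0
  row 3 [00011]: (NOT 1 OR ((1 AND 0) AND 0)) -> 0
  row 4 [00100]: (NOT 0 OR ((0 AND 1) AND 0)) -> 1
  row 5 [00101]: (NOT 0 OR ((1 AND 1) AND 0)) -> 1
  row 6 [00110]: (NOT 1 OR ((0 AND 1) AND 0)) -> 0
  row 7 [00111]: (NOT 1 OR ((1 AND 1) AND 0)) -> 0
  row 8 [01000]: (NOT 0 OR ((0 AND 0) AND 0)) -> 1
  row 9 [01001]: (NOT 0 OR ((1 AND 0) AND 0)) -> 1
  row 10 [01010]: (NOT 1 OR ((0 AND 0) AND 0)) -> 0
  row 11 [01011]: (NOT 1 OR ((1 AND 0) AND 0)) -> 0
  row 12 [01100]: (NOT 0 OR ((0 AND 1) AND 0)) -> 1
  row 13 [01101]: (NOT 0 OR ((1 AND 1) AND 0)) -> 1
  row 14 [01110]: (NOT 1 OR ((0 AND 1) AND 0)) -> 0
  row 15 [01111]: (NOT 1 OR ((1 AND 1) AND 0)) -> 0
  row 16 [10000]: (NOT 0 OR ((0 AND 0) AND 1)) -> 1
  row 17 [10001]: (NOT 0 OR ((1 AND 0) AND 1)) -> 1
  row 18 [10010]: (NOT 1 OR ((0 AND 0) AND 1)) -> 0
  row 19 [10011]: (NOT 1 OR ((1 AND 0) AND 1)) -> 0
  row 20 [10100]: (NOT 0 OR ((0 AND 1) AND 1)) -> 1
  row 21 [10101]: (NOT 0 OR ((1 AND 1) AND 1)) -> 1
  row 22 [10110]: (NOT 1 OR ((0 AND 1) AND 1)) -> 0
  row 23 [10111]: (NOT 1 OR ((1 AND 1) AND 1)) -> 1
  row 24 [11000]: (NOT 0 OR ((0 AND 0) AND 1)) -> 1
  row 25 [11001]: (NOT 0 OR ((1 AND 0) AND 1)) -> 1
  row 26 [11010]: (NOT 1 OR ((0 AND 0) AND 1)) -> 0
  row 27 [11011]: (NOT 1 OR ((1 AND 0) AND 1)) -> 0
  row 28 [11100]: (NOT 0 OR ((0 AND 1) AND 1)) -> 1
  row 29 [11101]: (NOT 0 OR ((1 AND 1) AND 1)) -> 1
  row 30 [11110]: (NOT 1 OR ((0 AND 1) AND 1)) -> 0
  row 31 [11111]: (NOT 1 OR ((1 AND 1) AND 1)) -> 1
Full result column, 8 rows per line (x1,x2 fixed per line; x3,x4,x5 runs 000..111 left to right):
  rows 0-7 [x1,x2=00]: 11001100  (ones: 4)
  rows 8-15 [x1,x2=01]: 11001100  (ones: 4)
  rows 16-23 [x1,x2=10]: 11001101  (ones: 5)
  rows 24-31 [x1,x2=11]: 11001101  (ones: 5)
Count of 1-rows = 4+4+5+5 = 18

18


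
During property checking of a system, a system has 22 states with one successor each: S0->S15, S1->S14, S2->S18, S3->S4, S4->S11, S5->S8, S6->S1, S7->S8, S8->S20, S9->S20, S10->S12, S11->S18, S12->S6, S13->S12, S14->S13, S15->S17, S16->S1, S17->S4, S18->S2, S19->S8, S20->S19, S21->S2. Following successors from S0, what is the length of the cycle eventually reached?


Trace from S0 until a state repeats:
  S0 -> S15 -> S17 -> S4 -> S11 -> S18 -> S2 -> S18
S18 first seen at step 5, revisited at step 7.
Cycle length = 7 - 5 = 2

2


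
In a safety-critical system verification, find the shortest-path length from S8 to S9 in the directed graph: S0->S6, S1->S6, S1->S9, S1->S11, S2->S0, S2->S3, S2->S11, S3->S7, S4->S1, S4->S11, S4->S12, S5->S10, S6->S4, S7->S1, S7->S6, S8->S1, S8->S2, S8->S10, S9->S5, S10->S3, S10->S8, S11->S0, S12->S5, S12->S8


BFS layer-by-layer from S8:
  dist 0: {S8}
  dist 1: {S1, S2, S10}
  dist 2: {S0, S3, S6, S9, S11}
  -> S9 reached at distance 2
Shortest path length = 2

2


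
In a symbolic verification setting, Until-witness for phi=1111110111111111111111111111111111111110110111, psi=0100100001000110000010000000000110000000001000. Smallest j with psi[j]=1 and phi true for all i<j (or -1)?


(phi U psi) at 0: need smallest j with psi[j]=1 and phi[i]=1 for all i in [0,j).
Scan from step 0:
  step 0: phi=1, psi=0 -> continue
  step 1: psi=1 and phi held for [0,1) -> witness found
Witness step = 1

1


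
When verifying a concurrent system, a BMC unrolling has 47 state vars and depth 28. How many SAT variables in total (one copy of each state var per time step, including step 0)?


BMC unrolls to depth k, creating one copy of each state var for steps 0..k.
Step count = 28 + 1 = 29 (steps 0 through 28)
Vars per step = 47
Total = 47 * 29 = 1363

1363


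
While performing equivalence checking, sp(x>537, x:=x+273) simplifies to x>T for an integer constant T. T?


Formula: sp(P, x:=E) = exists old_x. (x = E[old_x/x]) AND P[old_x/x] (old_x is the value of x before the assignment; eliminate old_x by solving x = E[old_x/x] for old_x)
Step 1: Precondition P: x>537, i.e. old_x > 537
Step 2: Assignment gives x = old_x + 273, so old_x = x - 273
Step 3: Substitute into P: x - 273 > 537
Step 4: Simplify: x > 537+273 = 810

810


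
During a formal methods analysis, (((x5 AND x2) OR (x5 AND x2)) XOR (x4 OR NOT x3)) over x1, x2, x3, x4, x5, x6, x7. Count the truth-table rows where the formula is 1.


Formula: (((x5 AND x2) OR (x5 AND x2)) XOR (x4 OR NOT x3)) over 7 vars (128 rows)
Evaluate each row (x1, x2, x3, x4, x5, x6, x7 as bits, MSB first):
  row 0 [0000000]: (((0 AND 0) OR (0 AND 0)) XOR (0 OR NOT 0)) -> 1
  row 1 [0000001]: (((0 AND 0) OR (0 AND 0)) XOR (0 OR NOT 0)) -> 1
  row 2 [0000010]: (((0 AND 0) OR (0 AND 0)) XOR (0 OR NOT 0)) -> 1
  row 3 [0000011]: (((0 AND 0) OR (0 AND 0)) XOR (0 OR NOT 0)) -> 1
  row 4 [0000100]: (((1 AND 0) OR (1 AND 0)) XOR (0 OR NOT 0)) -> 1
  (every remaining row is evaluated the same way; all 128 results are listed next)
Full result column, 8 rows per line (x1,x2,x3,x4 fixed per line; x5,x6,x7 runs 000..111 left to right):
  rows 0-7 [x1,x2,x3,x4=0000]: 11111111  (ones: 8)
  rows 8-15 [x1,x2,x3,x4=0001]: 11111111  (ones: 8)
  rows 16-23 [x1,x2,x3,x4=0010]: 00000000  (ones: 0)
  rows 24-31 [x1,x2,x3,x4=0011]: 11111111  (ones: 8)
  rows 32-39 [x1,x2,x3,x4=0100]: 11110000  (ones: 4)
  rows 40-47 [x1,x2,x3,x4=0101]: 11110000  (ones: 4)
  rows 48-55 [x1,x2,x3,x4=0110]: 00001111  (ones: 4)
  rows 56-63 [x1,x2,x3,x4=0111]: 11110000  (ones: 4)
  rows 64-71 [x1,x2,x3,x4=1000]: 11111111  (ones: 8)
  rows 72-79 [x1,x2,x3,x4=1001]: 11111111  (ones: 8)
  rows 80-87 [x1,x2,x3,x4=1010]: 00000000  (ones: 0)
  rows 88-95 [x1,x2,x3,x4=1011]: 11111111  (ones: 8)
  rows 96-103 [x1,x2,x3,x4=1100]: 11110000  (ones: 4)
  rows 104-111 [x1,x2,x3,x4=1101]: 11110000  (ones: 4)
  rows 112-119 [x1,x2,x3,x4=1110]: 00001111  (ones: 4)
  rows 120-127 [x1,x2,x3,x4=1111]: 11110000  (ones: 4)
Count of 1-rows = 8+8+0+8+4+4+4+4+8+8+0+8+4+4+4+4 = 80

80


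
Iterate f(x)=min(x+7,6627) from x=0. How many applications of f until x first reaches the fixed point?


Step 1: x=0, cap=6627, increment=7
Step 2: x grows by 7 each step until capped at 6627; fixed point is x=6627
Step 3: iterations = ceil(6627/7) = 947

947


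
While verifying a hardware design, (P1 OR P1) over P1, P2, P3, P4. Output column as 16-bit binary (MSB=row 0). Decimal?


Formula: (P1 OR P1) over P1, P2, P3, P4 (16 rows)
Evaluate each row (bits = P1,P2,P3,P4, MSB first):
  row 0 [0000]: (0 OR 0) -> 0
  row 1 [0001]: (0 OR 0) -> 0
  row 2 [0010]: (0 OR 0) -> 0
  row 3 [0011]: (0 OR 0) -> 0
  row 4 [0100]: (0 OR 0) -> 0
  row 5 [0101]: (0 OR 0) -> 0
  row 6 [0110]: (0 OR 0) -> 0
  row 7 [0111]: (0 OR 0) -> 0
  row 8 [1000]: (1 OR 1) -> 1
  row 9 [1001]: (1 OR 1) -> 1
  row 10 [1010]: (1 OR 1) -> 1
  row 11 [1011]: (1 OR 1) -> 1
  row 12 [1100]: (1 OR 1) -> 1
  row 13 [1101]: (1 OR 1) -> 1
  row 14 [1110]: (1 OR 1) -> 1
  row 15 [1111]: (1 OR 1) -> 1
Full result column, 4 rows per line (P1,P2 fixed per line; P3,P4 runs 00..11 left to right):
  rows 0-3 [P1,P2=00]: 0000  = hex 0
  rows 4-7 [P1,P2=01]: 0000  = hex 0
  rows 8-11 [P1,P2=10]: 1111  = hex F
  rows 12-15 [P1,P2=11]: 1111  = hex F
Output column (row 0 .. row 15) = 0000000011111111
Output column grouped in 4s = 0000 0000 1111 1111 = 0x00FF
Convert to decimal digit by digit (value = value*16 + digit):
  0 -> 0
  0*16 + 0 = 0
  0*16 + 15 (F) = 15
  15*16 + 15 (F) = 255
Decimal = 255

255


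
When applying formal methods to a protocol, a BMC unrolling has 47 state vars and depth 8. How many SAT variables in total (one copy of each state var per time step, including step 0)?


BMC unrolls to depth k, creating one copy of each state var for steps 0..k.
Step count = 8 + 1 = 9 (steps 0 through 8)
Vars per step = 47
Total = 47 * 9 = 423

423


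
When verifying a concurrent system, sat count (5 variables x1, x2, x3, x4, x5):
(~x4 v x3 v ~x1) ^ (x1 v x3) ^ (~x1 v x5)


CNF with 3 clauses over 5 vars (32 assignments).
An assignment satisfies CNF iff every clause has >=1 true literal.
Check each row (bits = x1,x2,x3,x4,x5; clause T/F shown):
  row 0 [00000]: clauses=TFT -> 0
  row 1 [00001]: clauses=TFT -> 0
  row 2 [00010]: clauses=TFT -> 0
  row 3 [00011]: clauses=TFT -> 0
  row 4 [00100]: clauses=TTT -> 1
  row 5 [00101]: clauses=TTT -> 1
  row 6 [00110]: clauses=TTT -> 1
  row 7 [00111]: clauses=TTT -> 1
  row 8 [01000]: clauses=TFT -> 0
  row 9 [01001]: clauses=TFT -> 0
  row 10 [01010]: clauses=TFT -> 0
  row 11 [01011]: clauses=TFT -> 0
  row 12 [01100]: clauses=TTT -> 1
  row 13 [01101]: clauses=TTT -> 1
  row 14 [01110]: clauses=TTT -> 1
  row 15 [01111]: clauses=TTT -> 1
  row 16 [10000]: clauses=TTF -> 0
  row 17 [10001]: clauses=TTT -> 1
  row 18 [10010]: clauses=FTF -> 0
  row 19 [10011]: clauses=FTT -> 0
  row 20 [10100]: clauses=TTF -> 0
  row 21 [10101]: clauses=TTT -> 1
  row 22 [10110]: clauses=TTF -> 0
  row 23 [10111]: clauses=TTT -> 1
  row 24 [11000]: clauses=TTF -> 0
  row 25 [11001]: clauses=TTT -> 1
  row 26 [11010]: clauses=FTF -> 0
  row 27 [11011]: clauses=FTT -> 0
  row 28 [11100]: clauses=TTF -> 0
  row 29 [11101]: clauses=TTT -> 1
  row 30 [11110]: clauses=TTF -> 0
  row 31 [11111]: clauses=TTT -> 1
Full result column, 8 rows per line (x1,x2 fixed per line; x3,x4,x5 runs 000..111 left to right):
  rows 0-7 [x1,x2=00]: 00001111  (ones: 4)
  rows 8-15 [x1,x2=01]: 00001111  (ones: 4)
  rows 16-23 [x1,x2=10]: 01000101  (ones: 3)
  rows 24-31 [x1,x2=11]: 01000101  (ones: 3)
Satisfying assignments = 4+4+3+3 = 14

14


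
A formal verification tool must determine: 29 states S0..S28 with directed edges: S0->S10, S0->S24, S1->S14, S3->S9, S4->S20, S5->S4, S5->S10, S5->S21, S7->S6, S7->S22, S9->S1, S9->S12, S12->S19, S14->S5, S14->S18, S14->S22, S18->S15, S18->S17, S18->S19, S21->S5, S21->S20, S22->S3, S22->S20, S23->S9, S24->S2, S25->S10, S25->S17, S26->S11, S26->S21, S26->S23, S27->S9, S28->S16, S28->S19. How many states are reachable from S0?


BFS from S0:
  layer 0: {S0}
  layer 1: {S10, S24}
  layer 2: {S2}
Reachable set: {S0, S2, S10, S24}
Count = 4

4


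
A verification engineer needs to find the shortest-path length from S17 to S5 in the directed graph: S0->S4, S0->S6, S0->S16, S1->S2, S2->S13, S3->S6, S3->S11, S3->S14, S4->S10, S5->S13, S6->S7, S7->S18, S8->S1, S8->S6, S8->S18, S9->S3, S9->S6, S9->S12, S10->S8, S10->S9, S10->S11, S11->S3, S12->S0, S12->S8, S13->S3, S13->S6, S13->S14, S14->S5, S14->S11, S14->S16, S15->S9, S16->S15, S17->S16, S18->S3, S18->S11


BFS layer-by-layer from S17:
  dist 0: {S17}
  dist 1: {S16}
  dist 2: {S15}
  dist 3: {S9}
  dist 4: {S3, S6, S12}
  dist 5: {S0, S7, S8, S11, S14}
  dist 6: {S1, S4, S5, S18}
  -> S5 reached at distance 6
Shortest path length = 6

6


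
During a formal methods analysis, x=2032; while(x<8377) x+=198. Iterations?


Step 1: x goes from 2032 toward 8377 by 198; the body runs while x<8377, so iterations = ceil((bound-start)/step)
Step 2: Distance=6345
Step 3: ceil(6345/198)=33

33


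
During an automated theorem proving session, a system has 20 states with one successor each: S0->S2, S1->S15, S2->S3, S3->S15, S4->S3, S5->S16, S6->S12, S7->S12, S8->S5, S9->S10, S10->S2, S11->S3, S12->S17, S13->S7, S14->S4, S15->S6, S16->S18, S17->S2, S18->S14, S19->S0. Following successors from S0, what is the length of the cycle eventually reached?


Trace from S0 until a state repeats:
  S0 -> S2 -> S3 -> S15 -> S6 -> S12 -> S17 -> S2
S2 first seen at step 1, revisited at step 7.
Cycle length = 7 - 1 = 6

6


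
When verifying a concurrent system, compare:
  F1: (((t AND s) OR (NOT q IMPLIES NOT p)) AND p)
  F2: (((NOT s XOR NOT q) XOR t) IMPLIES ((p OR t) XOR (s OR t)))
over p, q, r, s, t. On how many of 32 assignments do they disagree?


F1 = (((t AND s) OR (NOT q IMPLIES NOT p)) AND p)
F2 = (((NOT s XOR NOT q) XOR t) IMPLIES ((p OR t) XOR (s OR t)))
Evaluate both on each of 32 rows (bits = p,q,r,s,t):
  row 0 [00000]: F1=0 F2=1 (differ) -> 1
  row 1 [00001]: F1=0 F2=0 -> 0
  row 2 [00010]: F1=0 F2=1 (differ) -> 1
  row 3 [00011]: F1=0 F2=1 (differ) -> 1
  row 4 [00100]: F1=0 F2=1 (differ) -> 1
  row 5 [00101]: F1=0 F2=0 -> 0
  row 6 [00110]: F1=0 F2=1 (differ) -> 1
  row 7 [00111]: F1=0 F2=1 (differ) -> 1
  row 8 [01000]: F1=0 F2=0 -> 0
  row 9 [01001]: F1=0 F2=1 (differ) -> 1
  row 10 [01010]: F1=0 F2=1 (differ) -> 1
  row 11 [01011]: F1=0 F2=0 -> 0
  row 12 [01100]: F1=0 F2=0 -> 0
  row 13 [01101]: F1=0 F2=1 (differ) -> 1
  row 14 [01110]: F1=0 F2=1 (differ) -> 1
  row 15 [01111]: F1=0 F2=0 -> 0
  row 16 [10000]: F1=0 F2=1 (differ) -> 1
  row 17 [10001]: F1=0 F2=0 -> 0
  row 18 [10010]: F1=0 F2=0 -> 0
  row 19 [10011]: F1=1 F2=1 -> 0
  row 20 [10100]: F1=0 F2=1 (differ) -> 1
  row 21 [10101]: F1=0 F2=0 -> 0
  row 22 [10110]: F1=0 F2=0 -> 0
  row 23 [10111]: F1=1 F2=1 -> 0
  row 24 [11000]: F1=1 F2=1 -> 0
  row 25 [11001]: F1=1 F2=1 -> 0
  row 26 [11010]: F1=1 F2=1 -> 0
  row 27 [11011]: F1=1 F2=0 (differ) -> 1
  row 28 [11100]: F1=1 F2=1 -> 0
  row 29 [11101]: F1=1 F2=1 -> 0
  row 30 [11110]: F1=1 F2=1 -> 0
  row 31 [11111]: F1=1 F2=0 (differ) -> 1
Full result column, 8 rows per line (p,q fixed per line; r,s,t runs 000..111 left to right):
  rows 0-7 [p,q=00]: 10111011  (ones: 6)
  rows 8-15 [p,q=01]: 01100110  (ones: 4)
  rows 16-23 [p,q=10]: 10001000  (ones: 2)
  rows 24-31 [p,q=11]: 00010001  (ones: 2)
Disagreements = 6+4+2+2 = 14

14


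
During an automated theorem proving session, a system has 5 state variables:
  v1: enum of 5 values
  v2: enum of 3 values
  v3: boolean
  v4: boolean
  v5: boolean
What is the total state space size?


State space = product of domain sizes of all variables.
Domain sizes:
  v1 (enum of 5 values): 5
  v2 (enum of 3 values): 3
  v3 (boolean): 2
  v4 (boolean): 2
  v5 (boolean): 2
Product = 5 * 3 * 2 * 2 * 2 = 120

120


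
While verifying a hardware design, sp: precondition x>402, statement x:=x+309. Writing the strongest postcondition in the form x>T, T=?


Formula: sp(P, x:=E) = exists old_x. (x = E[old_x/x]) AND P[old_x/x] (old_x is the value of x before the assignment; eliminate old_x by solving x = E[old_x/x] for old_x)
Step 1: Precondition P: x>402, i.e. old_x > 402
Step 2: Assignment gives x = old_x + 309, so old_x = x - 309
Step 3: Substitute into P: x - 309 > 402
Step 4: Simplify: x > 402+309 = 711

711


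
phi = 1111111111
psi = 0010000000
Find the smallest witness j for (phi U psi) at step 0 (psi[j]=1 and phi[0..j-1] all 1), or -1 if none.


(phi U psi) at 0: need smallest j with psi[j]=1 and phi[i]=1 for all i in [0,j).
Scan from step 0:
  step 0: phi=1, psi=0 -> continue
  step 1: phi=1, psi=0 -> continue
  step 2: psi=1 and phi held for [0,2) -> witness found
Witness step = 2

2


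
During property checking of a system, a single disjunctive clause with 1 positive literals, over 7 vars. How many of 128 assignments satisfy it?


Step 1: Total=2^7=128
Step 2: Unsat when all 1 false: 2^6=64
Step 3: Sat=128-64=64

64


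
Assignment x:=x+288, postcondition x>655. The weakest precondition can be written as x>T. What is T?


Formula: wp(x:=E, P) = P[E/x] (substitute E for x in postcondition)
Step 1: Postcondition: x>655
Step 2: Substitute x+288 for x: x+288>655
Step 3: Solve for x: x > 655-288 = 367

367


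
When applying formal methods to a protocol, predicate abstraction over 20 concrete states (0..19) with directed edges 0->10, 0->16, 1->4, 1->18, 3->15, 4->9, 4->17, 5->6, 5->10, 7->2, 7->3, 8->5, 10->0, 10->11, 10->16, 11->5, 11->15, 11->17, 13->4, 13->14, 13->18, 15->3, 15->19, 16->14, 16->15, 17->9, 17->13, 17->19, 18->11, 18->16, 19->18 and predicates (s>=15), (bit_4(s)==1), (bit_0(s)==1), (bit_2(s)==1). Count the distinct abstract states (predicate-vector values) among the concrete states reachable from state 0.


BFS from 0:
Concrete reachable: {0, 3, 4, 5, 6, 9, 10, 11, 13, 14, 15, 16, 17, 18, 19}
Abstract via predicates (s>=15), (bit_4(s)==1), (bit_0(s)==1), (bit_2(s)==1):
  (0,0,0,0) <- {0, 10}
  (0,0,0,1) <- {4, 6, 14}
  (0,0,1,0) <- {3, 9, 11}
  (0,0,1,1) <- {5, 13}
  (1,0,1,1) <- {15}
  (1,1,0,0) <- {16, 18}
  (1,1,1,0) <- {17, 19}
Distinct abstract states = 7

7


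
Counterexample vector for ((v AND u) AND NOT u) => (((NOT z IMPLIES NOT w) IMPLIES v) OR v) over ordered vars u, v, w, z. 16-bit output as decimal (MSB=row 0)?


F1 = ((v AND u) AND NOT u)
F2 = (((NOT z IMPLIES NOT w) IMPLIES v) OR v)
Counterexample to F1=>F2 is where F1=1 and F2=0.
Evaluate each row (bits = u,v,w,z, MSB first):
  row 0 [0000]: F1=0 F2=0 -> F1&~F2 -> 0
  row 1 [0001]: F1=0 F2=0 -> F1&~F2 -> 0
  row 2 [0010]: F1=0 F2=1 -> F1&~F2 -> 0
  row 3 [0011]: F1=0 F2=0 -> F1&~F2 -> 0
  row 4 [0100]: F1=0 F2=1 -> F1&~F2 -> 0
  row 5 [0101]: F1=0 F2=1 -> F1&~F2 -> 0
  row 6 [0110]: F1=0 F2=1 -> F1&~F2 -> 0
  row 7 [0111]: F1=0 F2=1 -> F1&~F2 -> 0
  row 8 [1000]: F1=0 F2=0 -> F1&~F2 -> 0
  row 9 [1001]: F1=0 F2=0 -> F1&~F2 -> 0
  row 10 [1010]: F1=0 F2=1 -> F1&~F2 -> 0
  row 11 [1011]: F1=0 F2=0 -> F1&~F2 -> 0
  row 12 [1100]: F1=0 F2=1 -> F1&~F2 -> 0
  row 13 [1101]: F1=0 F2=1 -> F1&~F2 -> 0
  row 14 [1110]: F1=0 F2=1 -> F1&~F2 -> 0
  row 15 [1111]: F1=0 F2=1 -> F1&~F2 -> 0
Full result column, 4 rows per line (u,v fixed per line; w,z runs 00..11 left to right):
  rows 0-3 [u,v=00]: 0000  = hex 0
  rows 4-7 [u,v=01]: 0000  = hex 0
  rows 8-11 [u,v=10]: 0000  = hex 0
  rows 12-15 [u,v=11]: 0000  = hex 0
Counterexample vector (row 0 .. row 15) = 0000000000000000
Output column grouped in 4s = 0000 0000 0000 0000 = 0x0000
Convert to decimal digit by digit (value = value*16 + digit):
  0 -> 0
  0*16 + 0 = 0
  0*16 + 0 = 0
  0*16 + 0 = 0
Decimal = 0

0


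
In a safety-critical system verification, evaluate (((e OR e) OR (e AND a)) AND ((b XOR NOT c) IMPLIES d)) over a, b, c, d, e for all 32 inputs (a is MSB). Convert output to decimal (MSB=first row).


Formula: (((e OR e) OR (e AND a)) AND ((b XOR NOT c) IMPLIES d)) over a, b, c, d, e (32 rows)
Evaluate each row (bits = a,b,c,d,e, MSB first):
  row 0 [00000]: (((0 OR 0) OR (0 AND 0)) AND ((0 XOR NOT 0) IMPLIES 0)) -> 0
  row 1 [00001]: (((1 OR 1) OR (1 AND 0)) AND ((0 XOR NOT 0) IMPLIES 0)) -> 0
  row 2 [00010]: (((0 OR 0) OR (0 AND 0)) AND ((0 XOR NOT 0) IMPLIES 1)) -> 0
  row 3 [00011]: (((1 OR 1) OR (1 AND 0)) AND ((0 XOR NOT 0) IMPLIES 1)) -> 1
  row 4 [00100]: (((0 OR 0) OR (0 AND 0)) AND ((0 XOR NOT 1) IMPLIES 0)) -> 0
  row 5 [00101]: (((1 OR 1) OR (1 AND 0)) AND ((0 XOR NOT 1) IMPLIES 0)) -> 1
  row 6 [00110]: (((0 OR 0) OR (0 AND 0)) AND ((0 XOR NOT 1) IMPLIES 1)) -> 0
  row 7 [00111]: (((1 OR 1) OR (1 AND 0)) AND ((0 XOR NOT 1) IMPLIES 1)) -> 1
  row 8 [01000]: (((0 OR 0) OR (0 AND 0)) AND ((1 XOR NOT 0) IMPLIES 0)) -> 0
  row 9 [01001]: (((1 OR 1) OR (1 AND 0)) AND ((1 XOR NOT 0) IMPLIES 0)) -> 1
  row 10 [01010]: (((0 OR 0) OR (0 AND 0)) AND ((1 XOR NOT 0) IMPLIES 1)) -> 0
  row 11 [01011]: (((1 OR 1) OR (1 AND 0)) AND ((1 XOR NOT 0) IMPLIES 1)) -> 1
  row 12 [01100]: (((0 OR 0) OR (0 AND 0)) AND ((1 XOR NOT 1) IMPLIES 0)) -> 0
  row 13 [01101]: (((1 OR 1) OR (1 AND 0)) AND ((1 XOR NOT 1) IMPLIES 0)) -> 0
  row 14 [01110]: (((0 OR 0) OR (0 AND 0)) AND ((1 XOR NOT 1) IMPLIES 1)) -> 0
  row 15 [01111]: (((1 OR 1) OR (1 AND 0)) AND ((1 XOR NOT 1) IMPLIES 1)) -> 1
  row 16 [10000]: (((0 OR 0) OR (0 AND 1)) AND ((0 XOR NOT 0) IMPLIES 0)) -> 0
  row 17 [10001]: (((1 OR 1) OR (1 AND 1)) AND ((0 XOR NOT 0) IMPLIES 0)) -> 0
  row 18 [10010]: (((0 OR 0) OR (0 AND 1)) AND ((0 XOR NOT 0) IMPLIES 1)) -> 0
  row 19 [10011]: (((1 OR 1) OR (1 AND 1)) AND ((0 XOR NOT 0) IMPLIES 1)) -> 1
  row 20 [10100]: (((0 OR 0) OR (0 AND 1)) AND ((0 XOR NOT 1) IMPLIES 0)) -> 0
  row 21 [10101]: (((1 OR 1) OR (1 AND 1)) AND ((0 XOR NOT 1) IMPLIES 0)) -> 1
  row 22 [10110]: (((0 OR 0) OR (0 AND 1)) AND ((0 XOR NOT 1) IMPLIES 1)) -> 0
  row 23 [10111]: (((1 OR 1) OR (1 AND 1)) AND ((0 XOR NOT 1) IMPLIES 1)) -> 1
  row 24 [11000]: (((0 OR 0) OR (0 AND 1)) AND ((1 XOR NOT 0) IMPLIES 0)) -> 0
  row 25 [11001]: (((1 OR 1) OR (1 AND 1)) AND ((1 XOR NOT 0) IMPLIES 0)) -> 1
  row 26 [11010]: (((0 OR 0) OR (0 AND 1)) AND ((1 XOR NOT 0) IMPLIES 1)) -> 0
  row 27 [11011]: (((1 OR 1) OR (1 AND 1)) AND ((1 XOR NOT 0) IMPLIES 1)) -> 1
  row 28 [11100]: (((0 OR 0) OR (0 AND 1)) AND ((1 XOR NOT 1) IMPLIES 0)) -> 0
  row 29 [11101]: (((1 OR 1) OR (1 AND 1)) AND ((1 XOR NOT 1) IMPLIES 0)) -> 0
  row 30 [11110]: (((0 OR 0) OR (0 AND 1)) AND ((1 XOR NOT 1) IMPLIES 1)) -> 0
  row 31 [11111]: (((1 OR 1) OR (1 AND 1)) AND ((1 XOR NOT 1) IMPLIES 1)) -> 1
Full result column, 4 rows per line (a,b,c fixed per line; d,e runs 00..11 left to right):
  rows 0-3 [a,b,c=000]: 0001  = hex 1
  rows 4-7 [a,b,c=001]: 0101  = hex 5
  rows 8-11 [a,b,c=010]: 0101  = hex 5
  rows 12-15 [a,b,c=011]: 0001  = hex 1
  rows 16-19 [a,b,c=100]: 0001  = hex 1
  rows 20-23 [a,b,c=101]: 0101  = hex 5
  rows 24-27 [a,b,c=110]: 0101  = hex 5
  rows 28-31 [a,b,c=111]: 0001  = hex 1
Output column (row 0 .. row 31) = 00010101010100010001010101010001
Output column grouped in 4s = 0001 0101 0101 0001 0001 0101 0101 0001 = 0x15511551
Convert to decimal digit by digit (value = value*16 + digit):
  1 -> 1
  1*16 + 5 = 21
  21*16 + 5 = 341
  341*16 + 1 = 5457
  5457*16 + 1 = 87313
  87313*16 + 5 = 1397013
  1397013*16 + 5 = 22352213
  22352213*16 + 1 = 357635409
Decimal = 357635409

357635409


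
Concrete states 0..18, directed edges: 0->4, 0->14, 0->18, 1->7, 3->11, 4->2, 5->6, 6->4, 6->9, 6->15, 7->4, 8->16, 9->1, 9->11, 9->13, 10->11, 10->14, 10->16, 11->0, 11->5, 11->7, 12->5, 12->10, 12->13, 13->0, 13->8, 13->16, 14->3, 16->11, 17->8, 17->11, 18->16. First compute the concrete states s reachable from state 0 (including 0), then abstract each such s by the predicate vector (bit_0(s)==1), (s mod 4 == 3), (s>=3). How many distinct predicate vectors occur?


BFS from 0:
Concrete reachable: {0, 1, 2, 3, 4, 5, 6, 7, 8, 9, 11, 13, 14, 15, 16, 18}
Abstract via predicates (bit_0(s)==1), (s mod 4 == 3), (s>=3):
  (0,0,0) <- {0, 2}
  (0,0,1) <- {4, 6, 8, 14, 16, 18}
  (1,0,0) <- {1}
  (1,0,1) <- {5, 9, 13}
  (1,1,1) <- {3, 7, 11, 15}
Distinct abstract states = 5

5


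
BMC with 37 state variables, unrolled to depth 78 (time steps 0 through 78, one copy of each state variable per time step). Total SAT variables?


BMC unrolls to depth k, creating one copy of each state var for steps 0..k.
Step count = 78 + 1 = 79 (steps 0 through 78)
Vars per step = 37
Total = 37 * 79 = 2923

2923


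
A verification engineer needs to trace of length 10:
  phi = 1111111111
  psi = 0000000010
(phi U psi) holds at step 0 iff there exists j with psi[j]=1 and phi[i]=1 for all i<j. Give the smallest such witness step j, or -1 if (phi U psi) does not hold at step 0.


(phi U psi) at 0: need smallest j with psi[j]=1 and phi[i]=1 for all i in [0,j).
Scan from step 0:
  step 0: phi=1, psi=0 -> continue
  step 1: phi=1, psi=0 -> continue
  step 2: phi=1, psi=0 -> continue
  step 3: phi=1, psi=0 -> continue
  step 8: psi=1 and phi held for [0,8) -> witness found
Witness step = 8

8


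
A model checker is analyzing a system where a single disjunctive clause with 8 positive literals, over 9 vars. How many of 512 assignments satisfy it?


Step 1: Total=2^9=512
Step 2: Unsat when all 8 false: 2^1=2
Step 3: Sat=512-2=510

510


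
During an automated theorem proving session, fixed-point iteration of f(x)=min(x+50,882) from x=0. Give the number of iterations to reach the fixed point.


Step 1: x=0, cap=882, increment=50
Step 2: x grows by 50 each step until capped at 882; fixed point is x=882
Step 3: iterations = ceil(882/50) = 18

18


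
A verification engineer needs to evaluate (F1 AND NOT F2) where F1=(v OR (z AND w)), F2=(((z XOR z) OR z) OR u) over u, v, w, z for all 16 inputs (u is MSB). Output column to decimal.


F1 = (v OR (z AND w))
F2 = (((z XOR z) OR z) OR u)
Counterexample to F1=>F2 is where F1=1 and F2=0.
Evaluate each row (bits = u,v,w,z, MSB first):
  row 0 [0000]: F1=0 F2=0 -> F1&~F2 -> 0
  row 1 [0001]: F1=0 F2=1 -> F1&~F2 -> 0
  row 2 [0010]: F1=0 F2=0 -> F1&~F2 -> 0
  row 3 [0011]: F1=1 F2=1 -> F1&~F2 -> 0
  row 4 [0100]: F1=1 F2=0 -> F1&~F2 -> 1
  row 5 [0101]: F1=1 F2=1 -> F1&~F2 -> 0
  row 6 [0110]: F1=1 F2=0 -> F1&~F2 -> 1
  row 7 [0111]: F1=1 F2=1 -> F1&~F2 -> 0
  row 8 [1000]: F1=0 F2=1 -> F1&~F2 -> 0
  row 9 [1001]: F1=0 F2=1 -> F1&~F2 -> 0
  row 10 [1010]: F1=0 F2=1 -> F1&~F2 -> 0
  row 11 [1011]: F1=1 F2=1 -> F1&~F2 -> 0
  row 12 [1100]: F1=1 F2=1 -> F1&~F2 -> 0
  row 13 [1101]: F1=1 F2=1 -> F1&~F2 -> 0
  row 14 [1110]: F1=1 F2=1 -> F1&~F2 -> 0
  row 15 [1111]: F1=1 F2=1 -> F1&~F2 -> 0
Full result column, 4 rows per line (u,v fixed per line; w,z runs 00..11 left to right):
  rows 0-3 [u,v=00]: 0000  = hex 0
  rows 4-7 [u,v=01]: 1010  = hex A
  rows 8-11 [u,v=10]: 0000  = hex 0
  rows 12-15 [u,v=11]: 0000  = hex 0
Counterexample vector (row 0 .. row 15) = 0000101000000000
Output column grouped in 4s = 0000 1010 0000 0000 = 0x0A00
Convert to decimal digit by digit (value = value*16 + digit):
  0 -> 0
  0*16 + 10 (A) = 10
  10*16 + 0 = 160
  160*16 + 0 = 2560
Decimal = 2560

2560


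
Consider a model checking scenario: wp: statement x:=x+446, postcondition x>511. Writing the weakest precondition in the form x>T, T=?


Formula: wp(x:=E, P) = P[E/x] (substitute E for x in postcondition)
Step 1: Postcondition: x>511
Step 2: Substitute x+446 for x: x+446>511
Step 3: Solve for x: x > 511-446 = 65

65


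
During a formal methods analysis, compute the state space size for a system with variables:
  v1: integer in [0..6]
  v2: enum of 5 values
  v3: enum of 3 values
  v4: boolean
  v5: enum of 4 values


State space = product of domain sizes of all variables.
Domain sizes:
  v1 (integer in [0..6]): 7
  v2 (enum of 5 values): 5
  v3 (enum of 3 values): 3
  v4 (boolean): 2
  v5 (enum of 4 values): 4
Product = 7 * 5 * 3 * 2 * 4 = 840

840


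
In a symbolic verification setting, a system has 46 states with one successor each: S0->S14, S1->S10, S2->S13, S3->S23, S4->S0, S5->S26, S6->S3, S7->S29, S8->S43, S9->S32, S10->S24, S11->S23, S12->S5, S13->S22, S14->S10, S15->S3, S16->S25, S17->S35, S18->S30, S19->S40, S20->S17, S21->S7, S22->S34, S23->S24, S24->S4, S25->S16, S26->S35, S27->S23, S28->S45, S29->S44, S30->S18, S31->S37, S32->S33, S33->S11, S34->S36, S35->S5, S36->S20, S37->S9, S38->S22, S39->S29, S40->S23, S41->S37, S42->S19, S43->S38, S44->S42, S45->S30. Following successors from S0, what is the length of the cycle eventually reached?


Trace from S0 until a state repeats:
  S0 -> S14 -> S10 -> S24 -> S4 -> S0
S0 first seen at step 0, revisited at step 5.
Cycle length = 5 - 0 = 5

5


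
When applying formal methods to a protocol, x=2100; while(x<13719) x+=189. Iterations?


Step 1: x goes from 2100 toward 13719 by 189; the body runs while x<13719, so iterations = ceil((bound-start)/step)
Step 2: Distance=11619
Step 3: ceil(11619/189)=62

62


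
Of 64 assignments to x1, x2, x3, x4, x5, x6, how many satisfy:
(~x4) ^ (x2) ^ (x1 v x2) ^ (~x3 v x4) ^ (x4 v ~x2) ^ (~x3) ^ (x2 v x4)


CNF with 7 clauses over 6 vars (64 assignments).
An assignment satisfies CNF iff every clause has >=1 true literal.
Check each row (bits = x1,x2,x3,x4,x5,x6; clause T/F shown):
  row 0 [000000]: clauses=TFFTTTF -> 0
  row 1 [000001]: clauses=TFFTTTF -> 0
  row 2 [000010]: clauses=TFFTTTF -> 0
  row 3 [000011]: clauses=TFFTTTF -> 0
  row 4 [000100]: clauses=FFFTTTT -> 0
  (every remaining row is evaluated the same way; all 64 results are listed next)
Full result column, 8 rows per line (x1,x2,x3 fixed per line; x4,x5,x6 runs 000..111 left to right):
  rows 0-7 [x1,x2,x3=000]: 00000000  (ones: 0)
  rows 8-15 [x1,x2,x3=001]: 00000000  (ones: 0)
  rows 16-23 [x1,x2,x3=010]: 00000000  (ones: 0)
  rows 24-31 [x1,x2,x3=011]: 00000000  (ones: 0)
  rows 32-39 [x1,x2,x3=100]: 00000000  (ones: 0)
  rows 40-47 [x1,x2,x3=101]: 00000000  (ones: 0)
  rows 48-55 [x1,x2,x3=110]: 00000000  (ones: 0)
  rows 56-63 [x1,x2,x3=111]: 00000000  (ones: 0)
Satisfying assignments = 0+0+0+0+0+0+0+0 = 0

0


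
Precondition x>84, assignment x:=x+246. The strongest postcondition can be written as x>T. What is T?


Formula: sp(P, x:=E) = exists old_x. (x = E[old_x/x]) AND P[old_x/x] (old_x is the value of x before the assignment; eliminate old_x by solving x = E[old_x/x] for old_x)
Step 1: Precondition P: x>84, i.e. old_x > 84
Step 2: Assignment gives x = old_x + 246, so old_x = x - 246
Step 3: Substitute into P: x - 246 > 84
Step 4: Simplify: x > 84+246 = 330

330


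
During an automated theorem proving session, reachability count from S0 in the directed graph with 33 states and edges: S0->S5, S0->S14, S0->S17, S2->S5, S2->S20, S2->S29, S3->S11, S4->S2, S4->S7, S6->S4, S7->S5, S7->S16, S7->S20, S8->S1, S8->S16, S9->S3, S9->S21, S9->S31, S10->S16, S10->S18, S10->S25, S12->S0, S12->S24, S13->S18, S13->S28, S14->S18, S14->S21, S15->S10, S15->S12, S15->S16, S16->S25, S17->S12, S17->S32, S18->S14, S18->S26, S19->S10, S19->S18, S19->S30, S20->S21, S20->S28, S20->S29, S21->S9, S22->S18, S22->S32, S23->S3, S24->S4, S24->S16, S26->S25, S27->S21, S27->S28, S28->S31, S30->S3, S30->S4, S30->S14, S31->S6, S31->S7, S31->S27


BFS from S0:
  layer 0: {S0}
  layer 1: {S5, S14, S17}
  layer 2: {S12, S18, S21, S32}
  layer 3: {S9, S24, S26}
  layer 4: {S3, S4, S16, S25, S31}
  layer 5: {S2, S6, S7, S11, S27}
  layer 6: {S20, S28, S29}
Reachable set: {S0, S2, S3, S4, S5, S6, S7, S9, S11, S12, S14, S16, S17, S18, S20, S21, S24, S25, S26, S27, S28, S29, S31, S32}
Count = 24

24


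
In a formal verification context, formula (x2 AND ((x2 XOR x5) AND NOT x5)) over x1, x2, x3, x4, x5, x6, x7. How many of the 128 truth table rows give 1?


Formula: (x2 AND ((x2 XOR x5) AND NOT x5)) over 7 vars (128 rows)
Evaluate each row (x1, x2, x3, x4, x5, x6, x7 as bits, MSB first):
  row 0 [0000000]: (0 AND ((0 XOR 0) AND NOT 0)) -> 0
  row 1 [0000001]: (0 AND ((0 XOR 0) AND NOT 0)) -> 0
  row 2 [0000010]: (0 AND ((0 XOR 0) AND NOT 0)) -> 0
  row 3 [0000011]: (0 AND ((0 XOR 0) AND NOT 0)) -> 0
  row 4 [0000100]: (0 AND ((0 XOR 1) AND NOT 1)) -> 0
  (every remaining row is evaluated the same way; all 128 results are listed next)
Full result column, 8 rows per line (x1,x2,x3,x4 fixed per line; x5,x6,x7 runs 000..111 left to right):
  rows 0-7 [x1,x2,x3,x4=0000]: 00000000  (ones: 0)
  rows 8-15 [x1,x2,x3,x4=0001]: 00000000  (ones: 0)
  rows 16-23 [x1,x2,x3,x4=0010]: 00000000  (ones: 0)
  rows 24-31 [x1,x2,x3,x4=0011]: 00000000  (ones: 0)
  rows 32-39 [x1,x2,x3,x4=0100]: 11110000  (ones: 4)
  rows 40-47 [x1,x2,x3,x4=0101]: 11110000  (ones: 4)
  rows 48-55 [x1,x2,x3,x4=0110]: 11110000  (ones: 4)
  rows 56-63 [x1,x2,x3,x4=0111]: 11110000  (ones: 4)
  rows 64-71 [x1,x2,x3,x4=1000]: 00000000  (ones: 0)
  rows 72-79 [x1,x2,x3,x4=1001]: 00000000  (ones: 0)
  rows 80-87 [x1,x2,x3,x4=1010]: 00000000  (ones: 0)
  rows 88-95 [x1,x2,x3,x4=1011]: 00000000  (ones: 0)
  rows 96-103 [x1,x2,x3,x4=1100]: 11110000  (ones: 4)
  rows 104-111 [x1,x2,x3,x4=1101]: 11110000  (ones: 4)
  rows 112-119 [x1,x2,x3,x4=1110]: 11110000  (ones: 4)
  rows 120-127 [x1,x2,x3,x4=1111]: 11110000  (ones: 4)
Count of 1-rows = 0+0+0+0+4+4+4+4+0+0+0+0+4+4+4+4 = 32

32


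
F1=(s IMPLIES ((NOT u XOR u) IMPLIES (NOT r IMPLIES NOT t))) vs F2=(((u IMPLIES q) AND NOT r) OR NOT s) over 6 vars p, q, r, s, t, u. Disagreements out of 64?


F1 = (s IMPLIES ((NOT u XOR u) IMPLIES (NOT r IMPLIES NOT t)))
F2 = (((u IMPLIES q) AND NOT r) OR NOT s)
Evaluate both on each of 64 rows (bits = p,q,r,s,t,u):
  row 0 [000000]: F1=1 F2=1 -> 0
  row 1 [000001]: F1=1 F2=1 -> 0
  row 2 [000010]: F1=1 F2=1 -> 0
  row 3 [000011]: F1=1 F2=1 -> 0
  row 4 [000100]: F1=1 F2=1 -> 0
  (every remaining row is evaluated the same way; all 64 results are listed next)
Full result column, 8 rows per line (p,q,r fixed per line; s,t,u runs 000..111 left to right):
  rows 0-7 [p,q,r=000]: 00000110  (ones: 2)
  rows 8-15 [p,q,r=001]: 00001111  (ones: 4)
  rows 16-23 [p,q,r=010]: 00000011  (ones: 2)
  rows 24-31 [p,q,r=011]: 00001111  (ones: 4)
  rows 32-39 [p,q,r=100]: 00000110  (ones: 2)
  rows 40-47 [p,q,r=101]: 00001111  (ones: 4)
  rows 48-55 [p,q,r=110]: 00000011  (ones: 2)
  rows 56-63 [p,q,r=111]: 00001111  (ones: 4)
Disagreements = 2+4+2+4+2+4+2+4 = 24

24


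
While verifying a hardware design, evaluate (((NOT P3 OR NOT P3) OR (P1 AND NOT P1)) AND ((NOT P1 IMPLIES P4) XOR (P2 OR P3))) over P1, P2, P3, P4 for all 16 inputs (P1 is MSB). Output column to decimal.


Formula: (((NOT P3 OR NOT P3) OR (P1 AND NOT P1)) AND ((NOT P1 IMPLIES P4) XOR (P2 OR P3))) over P1, P2, P3, P4 (16 rows)
Evaluate each row (bits = P1,P2,P3,P4, MSB first):
  row 0 [0000]: (((NOT 0 OR NOT 0) OR (0 AND NOT 0)) AND ((NOT 0 IMPLIES 0) XOR (0 OR 0))) -> 0
  row 1 [0001]: (((NOT 0 OR NOT 0) OR (0 AND NOT 0)) AND ((NOT 0 IMPLIES 1) XOR (0 OR 0))) -> 1
  row 2 [0010]: (((NOT 1 OR NOT 1) OR (0 AND NOT 0)) AND ((NOT 0 IMPLIES 0) XOR (0 OR 1))) -> 0
  row 3 [0011]: (((NOT 1 OR NOT 1) OR (0 AND NOT 0)) AND ((NOT 0 IMPLIES 1) XOR (0 OR 1))) -> 0
  row 4 [0100]: (((NOT 0 OR NOT 0) OR (0 AND NOT 0)) AND ((NOT 0 IMPLIES 0) XOR (1 OR 0))) -> 1
  row 5 [0101]: (((NOT 0 OR NOT 0) OR (0 AND NOT 0)) AND ((NOT 0 IMPLIES 1) XOR (1 OR 0))) -> 0
  row 6 [0110]: (((NOT 1 OR NOT 1) OR (0 AND NOT 0)) AND ((NOT 0 IMPLIES 0) XOR (1 OR 1))) -> 0
  row 7 [0111]: (((NOT 1 OR NOT 1) OR (0 AND NOT 0)) AND ((NOT 0 IMPLIES 1) XOR (1 OR 1))) -> 0
  row 8 [1000]: (((NOT 0 OR NOT 0) OR (1 AND NOT 1)) AND ((NOT 1 IMPLIES 0) XOR (0 OR 0))) -> 1
  row 9 [1001]: (((NOT 0 OR NOT 0) OR (1 AND NOT 1)) AND ((NOT 1 IMPLIES 1) XOR (0 OR 0))) -> 1
  row 10 [1010]: (((NOT 1 OR NOT 1) OR (1 AND NOT 1)) AND ((NOT 1 IMPLIES 0) XOR (0 OR 1))) -> 0
  row 11 [1011]: (((NOT 1 OR NOT 1) OR (1 AND NOT 1)) AND ((NOT 1 IMPLIES 1) XOR (0 OR 1))) -> 0
  row 12 [1100]: (((NOT 0 OR NOT 0) OR (1 AND NOT 1)) AND ((NOT 1 IMPLIES 0) XOR (1 OR 0))) -> 0
  row 13 [1101]: (((NOT 0 OR NOT 0) OR (1 AND NOT 1)) AND ((NOT 1 IMPLIES 1) XOR (1 OR 0))) -> 0
  row 14 [1110]: (((NOT 1 OR NOT 1) OR (1 AND NOT 1)) AND ((NOT 1 IMPLIES 0) XOR (1 OR 1))) -> 0
  row 15 [1111]: (((NOT 1 OR NOT 1) OR (1 AND NOT 1)) AND ((NOT 1 IMPLIES 1) XOR (1 OR 1))) -> 0
Full result column, 4 rows per line (P1,P2 fixed per line; P3,P4 runs 00..11 left to right):
  rows 0-3 [P1,P2=00]: 0100  = hex 4
  rows 4-7 [P1,P2=01]: 1000  = hex 8
  rows 8-11 [P1,P2=10]: 1100  = hex C
  rows 12-15 [P1,P2=11]: 0000  = hex 0
Output column (row 0 .. row 15) = 0100100011000000
Output column grouped in 4s = 0100 1000 1100 0000 = 0x48C0
Convert to decimal digit by digit (value = value*16 + digit):
  4 -> 4
  4*16 + 8 = 72
  72*16 + 12 (C) = 1164
  1164*16 + 0 = 18624
Decimal = 18624

18624


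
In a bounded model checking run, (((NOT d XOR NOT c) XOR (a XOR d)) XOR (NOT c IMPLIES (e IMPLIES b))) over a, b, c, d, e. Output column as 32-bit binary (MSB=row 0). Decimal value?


Formula: (((NOT d XOR NOT c) XOR (a XOR d)) XOR (NOT c IMPLIES (e IMPLIES b))) over a, b, c, d, e (32 rows)
Evaluate each row (bits = a,b,c,d,e, MSB first):
  row 0 [00000]: (((NOT 0 XOR NOT 0) XOR (0 XOR 0)) XOR (NOT 0 IMPLIES (0 IMPLIES 0))) -> 1
  row 1 [00001]: (((NOT 0 XOR NOT 0) XOR (0 XOR 0)) XOR (NOT 0 IMPLIES (1 IMPLIES 0))) -> 0
  row 2 [00010]: (((NOT 1 XOR NOT 0) XOR (0 XOR 1)) XOR (NOT 0 IMPLIES (0 IMPLIES 0))) -> 1
  row 3 [00011]: (((NOT 1 XOR NOT 0) XOR (0 XOR 1)) XOR (NOT 0 IMPLIES (1 IMPLIES 0))) -> 0
  row 4 [00100]: (((NOT 0 XOR NOT 1) XOR (0 XOR 0)) XOR (NOT 1 IMPLIES (0 IMPLIES 0))) -> 0
  row 5 [00101]: (((NOT 0 XOR NOT 1) XOR (0 XOR 0)) XOR (NOT 1 IMPLIES (1 IMPLIES 0))) -> 0
  row 6 [00110]: (((NOT 1 XOR NOT 1) XOR (0 XOR 1)) XOR (NOT 1 IMPLIES (0 IMPLIES 0))) -> 0
  row 7 [00111]: (((NOT 1 XOR NOT 1) XOR (0 XOR 1)) XOR (NOT 1 IMPLIES (1 IMPLIES 0))) -> 0
  row 8 [01000]: (((NOT 0 XOR NOT 0) XOR (0 XOR 0)) XOR (NOT 0 IMPLIES (0 IMPLIES 1))) -> 1
  row 9 [01001]: (((NOT 0 XOR NOT 0) XOR (0 XOR 0)) XOR (NOT 0 IMPLIES (1 IMPLIES 1))) -> 1
  row 10 [01010]: (((NOT 1 XOR NOT 0) XOR (0 XOR 1)) XOR (NOT 0 IMPLIES (0 IMPLIES 1))) -> 1
  row 11 [01011]: (((NOT 1 XOR NOT 0) XOR (0 XOR 1)) XOR (NOT 0 IMPLIES (1 IMPLIES 1))) -> 1
  row 12 [01100]: (((NOT 0 XOR NOT 1) XOR (0 XOR 0)) XOR (NOT 1 IMPLIES (0 IMPLIES 1))) -> 0
  row 13 [01101]: (((NOT 0 XOR NOT 1) XOR (0 XOR 0)) XOR (NOT 1 IMPLIES (1 IMPLIES 1))) -> 0
  row 14 [01110]: (((NOT 1 XOR NOT 1) XOR (0 XOR 1)) XOR (NOT 1 IMPLIES (0 IMPLIES 1))) -> 0
  row 15 [01111]: (((NOT 1 XOR NOT 1) XOR (0 XOR 1)) XOR (NOT 1 IMPLIES (1 IMPLIES 1))) -> 0
  row 16 [10000]: (((NOT 0 XOR NOT 0) XOR (1 XOR 0)) XOR (NOT 0 IMPLIES (0 IMPLIES 0))) -> 0
  row 17 [10001]: (((NOT 0 XOR NOT 0) XOR (1 XOR 0)) XOR (NOT 0 IMPLIES (1 IMPLIES 0))) -> 1
  row 18 [10010]: (((NOT 1 XOR NOT 0) XOR (1 XOR 1)) XOR (NOT 0 IMPLIES (0 IMPLIES 0))) -> 0
  row 19 [10011]: (((NOT 1 XOR NOT 0) XOR (1 XOR 1)) XOR (NOT 0 IMPLIES (1 IMPLIES 0))) -> 1
  row 20 [10100]: (((NOT 0 XOR NOT 1) XOR (1 XOR 0)) XOR (NOT 1 IMPLIES (0 IMPLIES 0))) -> 1
  row 21 [10101]: (((NOT 0 XOR NOT 1) XOR (1 XOR 0)) XOR (NOT 1 IMPLIES (1 IMPLIES 0))) -> 1
  row 22 [10110]: (((NOT 1 XOR NOT 1) XOR (1 XOR 1)) XOR (NOT 1 IMPLIES (0 IMPLIES 0))) -> 1
  row 23 [10111]: (((NOT 1 XOR NOT 1) XOR (1 XOR 1)) XOR (NOT 1 IMPLIES (1 IMPLIES 0))) -> 1
  row 24 [11000]: (((NOT 0 XOR NOT 0) XOR (1 XOR 0)) XOR (NOT 0 IMPLIES (0 IMPLIES 1))) -> 0
  row 25 [11001]: (((NOT 0 XOR NOT 0) XOR (1 XOR 0)) XOR (NOT 0 IMPLIES (1 IMPLIES 1))) -> 0
  row 26 [11010]: (((NOT 1 XOR NOT 0) XOR (1 XOR 1)) XOR (NOT 0 IMPLIES (0 IMPLIES 1))) -> 0
  row 27 [11011]: (((NOT 1 XOR NOT 0) XOR (1 XOR 1)) XOR (NOT 0 IMPLIES (1 IMPLIES 1))) -> 0
  row 28 [11100]: (((NOT 0 XOR NOT 1) XOR (1 XOR 0)) XOR (NOT 1 IMPLIES (0 IMPLIES 1))) -> 1
  row 29 [11101]: (((NOT 0 XOR NOT 1) XOR (1 XOR 0)) XOR (NOT 1 IMPLIES (1 IMPLIES 1))) -> 1
  row 30 [11110]: (((NOT 1 XOR NOT 1) XOR (1 XOR 1)) XOR (NOT 1 IMPLIES (0 IMPLIES 1))) -> 1
  row 31 [11111]: (((NOT 1 XOR NOT 1) XOR (1 XOR 1)) XOR (NOT 1 IMPLIES (1 IMPLIES 1))) -> 1
Full result column, 4 rows per line (a,b,c fixed per line; d,e runs 00..11 left to right):
  rows 0-3 [a,b,c=000]: 1010  = hex A
  rows 4-7 [a,b,c=001]: 0000  = hex 0
  rows 8-11 [a,b,c=010]: 1111  = hex F
  rows 12-15 [a,b,c=011]: 0000  = hex 0
  rows 16-19 [a,b,c=100]: 0101  = hex 5
  rows 20-23 [a,b,c=101]: 1111  = hex F
  rows 24-27 [a,b,c=110]: 0000  = hex 0
  rows 28-31 [a,b,c=111]: 1111  = hex F
Output column (row 0 .. row 31) = 10100000111100000101111100001111
Output column grouped in 4s = 1010 0000 1111 0000 0101 1111 0000 1111 = 0xA0F05F0F
Convert to decimal digit by digit (value = value*16 + digit):
  A -> 10
  10*16 + 0 = 160
  160*16 + 15 (F) = 2575
  2575*16 + 0 = 41200
  41200*16 + 5 = 659205
  659205*16 + 15 (F) = 10547295
  10547295*16 + 0 = 168756720
  168756720*16 + 15 (F) = 2700107535
Decimal = 2700107535

2700107535


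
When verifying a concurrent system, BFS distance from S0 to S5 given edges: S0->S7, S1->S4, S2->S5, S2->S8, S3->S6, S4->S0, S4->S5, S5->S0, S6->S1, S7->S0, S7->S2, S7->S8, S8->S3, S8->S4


BFS layer-by-layer from S0:
  dist 0: {S0}
  dist 1: {S7}
  dist 2: {S2, S8}
  dist 3: {S3, S4, S5}
  -> S5 reached at distance 3
Shortest path length = 3

3


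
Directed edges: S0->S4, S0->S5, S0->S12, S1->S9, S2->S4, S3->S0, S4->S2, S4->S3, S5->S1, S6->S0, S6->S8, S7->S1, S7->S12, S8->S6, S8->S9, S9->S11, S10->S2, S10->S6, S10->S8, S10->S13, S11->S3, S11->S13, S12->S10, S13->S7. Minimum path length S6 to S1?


BFS layer-by-layer from S6:
  dist 0: {S6}
  dist 1: {S0, S8}
  dist 2: {S4, S5, S9, S12}
  dist 3: {S1, S2, S3, S10, S11}
  -> S1 reached at distance 3
Shortest path length = 3

3
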